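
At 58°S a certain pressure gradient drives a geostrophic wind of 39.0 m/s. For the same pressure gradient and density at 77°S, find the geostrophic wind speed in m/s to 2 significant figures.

With the same pressure gradient and density, V_g ∝ 1/f ∝ 1/sin φ.
V₂ = V₁ · sin φ₁ / sin φ₂ = 39.0 × sin 58° / sin 77°
V₂ = 39.0 × 0.8480/0.9744 = 34 m/s

34 m/s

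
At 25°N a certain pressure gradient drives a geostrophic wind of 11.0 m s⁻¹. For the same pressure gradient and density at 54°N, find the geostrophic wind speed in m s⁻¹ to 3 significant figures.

5.75 m s⁻¹

With the same pressure gradient and density, V_g ∝ 1/f ∝ 1/sin φ.
V₂ = V₁ · sin φ₁ / sin φ₂ = 11.0 × sin 25° / sin 54°
V₂ = 11.0 × 0.4226/0.8090 = 5.75 m s⁻¹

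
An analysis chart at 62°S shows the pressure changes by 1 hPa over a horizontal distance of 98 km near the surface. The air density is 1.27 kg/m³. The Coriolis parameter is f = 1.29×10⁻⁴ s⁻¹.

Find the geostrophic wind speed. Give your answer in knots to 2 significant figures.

Pressure gradient: |∂P/∂n| = 100 Pa / 98000 m = 1.02×10⁻³ Pa/m
Geostrophic balance (pressure-gradient force = Coriolis force):
V_g = (1/(fρ)) |∂P/∂n| = 1.02×10⁻³ / (1.29×10⁻⁴ × 1.27) = 6.23 m/s
Converting: 6.23 m/s × 1.944 = 12 knots

12 knots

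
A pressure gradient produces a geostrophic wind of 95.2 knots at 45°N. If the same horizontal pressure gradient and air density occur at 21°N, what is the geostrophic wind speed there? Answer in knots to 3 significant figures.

188 knots

With the same pressure gradient and density, V_g ∝ 1/f ∝ 1/sin φ.
V₂ = V₁ · sin φ₁ / sin φ₂ = 95.2 × sin 45° / sin 21°
V₂ = 95.2 × 0.7071/0.3584 = 188 knots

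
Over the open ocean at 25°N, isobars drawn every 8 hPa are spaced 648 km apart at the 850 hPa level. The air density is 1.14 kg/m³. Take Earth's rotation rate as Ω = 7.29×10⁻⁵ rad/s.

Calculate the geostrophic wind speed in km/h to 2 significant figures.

Coriolis parameter at 25°N:
f = 2Ω sin φ = 2 × 7.29×10⁻⁵ × sin 25° = 6.16×10⁻⁵ s⁻¹
Pressure gradient: |∂P/∂n| = 800 Pa / 648000 m = 1.23×10⁻³ Pa/m
Geostrophic balance (pressure-gradient force = Coriolis force):
V_g = (1/(fρ)) |∂P/∂n| = 1.23×10⁻³ / (6.16×10⁻⁵ × 1.14) = 17.6 m/s
Converting: 17.6 m/s × 3.6 = 63 km/h

63 km/h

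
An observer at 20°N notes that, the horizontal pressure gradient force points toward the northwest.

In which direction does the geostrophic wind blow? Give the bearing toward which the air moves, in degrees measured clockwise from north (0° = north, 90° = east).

045°

The pressure-gradient force points toward the northwest (bearing 315°).
Geostrophic balance: in the Northern Hemisphere the Coriolis force deflects motion to the right, so the geostrophic wind blows 90° to the right of the pressure-gradient force (low pressure on the left).
Rotating 315° by 90° clockwise gives 045° — the wind blows toward the northeast.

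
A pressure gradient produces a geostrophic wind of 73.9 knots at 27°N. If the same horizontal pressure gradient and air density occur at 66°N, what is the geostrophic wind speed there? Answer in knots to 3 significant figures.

With the same pressure gradient and density, V_g ∝ 1/f ∝ 1/sin φ.
V₂ = V₁ · sin φ₁ / sin φ₂ = 73.9 × sin 27° / sin 66°
V₂ = 73.9 × 0.4540/0.9135 = 36.7 knots

36.7 knots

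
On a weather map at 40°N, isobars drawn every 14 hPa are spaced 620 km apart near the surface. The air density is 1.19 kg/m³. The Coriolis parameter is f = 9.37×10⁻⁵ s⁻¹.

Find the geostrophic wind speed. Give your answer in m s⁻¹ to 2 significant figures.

Pressure gradient: |∂P/∂n| = 1400 Pa / 620000 m = 2.26×10⁻³ Pa/m
Geostrophic balance (pressure-gradient force = Coriolis force):
V_g = (1/(fρ)) |∂P/∂n| = 2.26×10⁻³ / (9.37×10⁻⁵ × 1.19) = 20.3 m/s

20 m s⁻¹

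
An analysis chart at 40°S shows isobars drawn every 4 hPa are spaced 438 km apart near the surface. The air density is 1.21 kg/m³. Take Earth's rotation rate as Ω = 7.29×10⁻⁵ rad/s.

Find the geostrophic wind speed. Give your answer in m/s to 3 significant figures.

8.05 m/s

Coriolis parameter at 40°S:
f = 2Ω sin φ = 2 × 7.29×10⁻⁵ × sin 40° = 9.37×10⁻⁵ s⁻¹
Pressure gradient: |∂P/∂n| = 400 Pa / 438000 m = 9.13×10⁻⁴ Pa/m
Geostrophic balance (pressure-gradient force = Coriolis force):
V_g = (1/(fρ)) |∂P/∂n| = 9.13×10⁻⁴ / (9.37×10⁻⁵ × 1.21) = 8.05 m/s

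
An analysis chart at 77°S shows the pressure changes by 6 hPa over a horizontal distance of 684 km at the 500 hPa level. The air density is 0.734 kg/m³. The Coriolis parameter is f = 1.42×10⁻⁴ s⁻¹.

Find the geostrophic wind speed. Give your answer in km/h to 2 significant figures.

30 km/h

Pressure gradient: |∂P/∂n| = 600 Pa / 684000 m = 8.77×10⁻⁴ Pa/m
Geostrophic balance (pressure-gradient force = Coriolis force):
V_g = (1/(fρ)) |∂P/∂n| = 8.77×10⁻⁴ / (1.42×10⁻⁴ × 0.734) = 8.42 m/s
Converting: 8.42 m/s × 3.6 = 30 km/h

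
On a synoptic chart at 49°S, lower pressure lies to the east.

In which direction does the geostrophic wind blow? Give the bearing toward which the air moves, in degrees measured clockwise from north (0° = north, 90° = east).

000°

The pressure-gradient force points toward the east (bearing 090°).
Geostrophic balance: in the Southern Hemisphere the Coriolis force deflects motion to the left, so the geostrophic wind blows 90° to the left of the pressure-gradient force (low pressure on the right).
Rotating 090° by 90° counterclockwise gives 000° — the wind blows toward the north.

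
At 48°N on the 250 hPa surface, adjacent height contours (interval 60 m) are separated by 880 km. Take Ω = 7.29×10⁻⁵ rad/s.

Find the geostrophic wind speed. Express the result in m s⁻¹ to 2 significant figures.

6.2 m s⁻¹

Coriolis parameter at 48°N:
f = 2Ω sin φ = 2 × 7.29×10⁻⁵ × sin 48° = 1.08×10⁻⁴ s⁻¹
Height gradient: |∂Z/∂n| = 60 m / 880000 m = 6.82×10⁻⁵
On a pressure surface, geostrophic balance gives V_g = (g/f)|∂Z/∂n|:
V_g = 9.81 × 6.82×10⁻⁵ / 1.08×10⁻⁴ = 6.17 m/s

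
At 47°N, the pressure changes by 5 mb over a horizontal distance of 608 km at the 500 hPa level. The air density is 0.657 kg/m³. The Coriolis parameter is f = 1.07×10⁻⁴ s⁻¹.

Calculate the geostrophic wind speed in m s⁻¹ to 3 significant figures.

Pressure gradient: |∂P/∂n| = 500 Pa / 608000 m = 8.22×10⁻⁴ Pa/m
Geostrophic balance (pressure-gradient force = Coriolis force):
V_g = (1/(fρ)) |∂P/∂n| = 8.22×10⁻⁴ / (1.07×10⁻⁴ × 0.657) = 11.7 m/s

11.7 m s⁻¹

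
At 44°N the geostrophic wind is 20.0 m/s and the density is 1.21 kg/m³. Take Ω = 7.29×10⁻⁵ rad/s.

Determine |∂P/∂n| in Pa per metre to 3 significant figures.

2.45×10⁻³ Pa/m

Coriolis parameter at 44°N:
f = 2Ω sin φ = 2 × 7.29×10⁻⁵ × sin 44° = 1.01×10⁻⁴ s⁻¹
Geostrophic balance rearranged: |∂P/∂n| = f ρ V_g
|∂P/∂n| = 1.01×10⁻⁴ × 1.21 × 20.0 = 2.45×10⁻³ Pa/m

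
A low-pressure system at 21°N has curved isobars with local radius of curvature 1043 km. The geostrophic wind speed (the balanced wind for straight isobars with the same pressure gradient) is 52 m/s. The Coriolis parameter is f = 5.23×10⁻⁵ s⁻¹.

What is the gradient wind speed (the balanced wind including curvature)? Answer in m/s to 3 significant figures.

32.6 m/s

Around a low, centrifugal force acts outward with Coriolis, so pressure-gradient force balances both:
(1/ρ)|∂P/∂n| = fV + V²/R  →  V² + fR·V − fR·V_g = 0
With fR = 5.23×10⁻⁵ × 1043×10³ m = 54.5 m/s:
V = [−fR + √((fR)² + 4 fR V_g)]/2 = [−54.5 + √(54.5² + 4×54.5×52)]/2 = 32.6 m/s
Subgeostrophic (V < V_g = 52 m/s), as expected around a low.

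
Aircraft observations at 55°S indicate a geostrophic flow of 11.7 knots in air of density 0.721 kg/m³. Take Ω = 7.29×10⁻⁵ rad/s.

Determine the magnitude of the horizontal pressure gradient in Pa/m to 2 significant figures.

Coriolis parameter at 55°S:
f = 2Ω sin φ = 2 × 7.29×10⁻⁵ × sin 55° = 1.19×10⁻⁴ s⁻¹
Wind speed in SI: 11.7 knots = 6.02 m/s
Geostrophic balance rearranged: |∂P/∂n| = f ρ V_g
|∂P/∂n| = 1.19×10⁻⁴ × 0.721 × 6.02 = 5.18×10⁻⁴ Pa/m

5.2×10⁻⁴ Pa/m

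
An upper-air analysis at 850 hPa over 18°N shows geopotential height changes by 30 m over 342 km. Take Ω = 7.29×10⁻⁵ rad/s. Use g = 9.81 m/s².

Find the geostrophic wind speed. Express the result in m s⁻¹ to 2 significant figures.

Coriolis parameter at 18°N:
f = 2Ω sin φ = 2 × 7.29×10⁻⁵ × sin 18° = 4.51×10⁻⁵ s⁻¹
Height gradient: |∂Z/∂n| = 30 m / 342000 m = 8.77×10⁻⁵
On a pressure surface, geostrophic balance gives V_g = (g/f)|∂Z/∂n|:
V_g = 9.81 × 8.77×10⁻⁵ / 4.51×10⁻⁵ = 19.1 m/s

19 m s⁻¹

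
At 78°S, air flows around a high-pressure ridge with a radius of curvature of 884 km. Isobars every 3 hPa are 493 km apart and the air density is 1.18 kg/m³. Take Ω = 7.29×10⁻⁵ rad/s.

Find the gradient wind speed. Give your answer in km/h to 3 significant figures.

Coriolis parameter at 78°S:
f = 2Ω sin φ = 2 × 7.29×10⁻⁵ × sin 78° = 1.43×10⁻⁴ s⁻¹
Pressure gradient: |∂P/∂n| = 300 Pa / 493000 m = 6.09×10⁻⁴ Pa/m
Geostrophic speed: V_g = |∂P/∂n|/(fρ) = 6.09×10⁻⁴/(1.43×10⁻⁴ × 1.18) = 3.62 m/s
Around a high, pressure-gradient force acts outward with centrifugal, so Coriolis balances both:
fV = (1/ρ)|∂P/∂n| + V²/R  →  V² − fR·V + fR·V_g = 0
With fR = 1.43×10⁻⁴ × 884×10³ m = 126 m/s:
V = [fR − √((fR)² − 4 fR V_g)]/2 = [126 − √(126² − 4×126×3.62)]/2 = 3.73 m/s
Supergeostrophic (V > V_g = 3.62 m/s), as expected around a high.
Converting: 3.73 m/s × 3.6 = 13.4 km/h

13.4 km/h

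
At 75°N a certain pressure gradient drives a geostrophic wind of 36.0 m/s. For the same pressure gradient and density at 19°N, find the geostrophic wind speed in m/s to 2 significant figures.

With the same pressure gradient and density, V_g ∝ 1/f ∝ 1/sin φ.
V₂ = V₁ · sin φ₁ / sin φ₂ = 36.0 × sin 75° / sin 19°
V₂ = 36.0 × 0.9659/0.3256 = 110 m/s

110 m/s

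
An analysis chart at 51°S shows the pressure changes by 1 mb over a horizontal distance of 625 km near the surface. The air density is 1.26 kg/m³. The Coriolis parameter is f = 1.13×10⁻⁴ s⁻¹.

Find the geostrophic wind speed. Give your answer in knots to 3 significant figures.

2.18 knots

Pressure gradient: |∂P/∂n| = 100 Pa / 625000 m = 1.60×10⁻⁴ Pa/m
Geostrophic balance (pressure-gradient force = Coriolis force):
V_g = (1/(fρ)) |∂P/∂n| = 1.60×10⁻⁴ / (1.13×10⁻⁴ × 1.26) = 1.12 m/s
Converting: 1.12 m/s × 1.944 = 2.18 knots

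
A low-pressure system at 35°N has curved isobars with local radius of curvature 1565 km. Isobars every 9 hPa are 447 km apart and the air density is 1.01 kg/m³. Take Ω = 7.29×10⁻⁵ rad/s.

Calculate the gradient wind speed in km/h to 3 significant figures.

Coriolis parameter at 35°N:
f = 2Ω sin φ = 2 × 7.29×10⁻⁵ × sin 35° = 8.36×10⁻⁵ s⁻¹
Pressure gradient: |∂P/∂n| = 900 Pa / 447000 m = 2.01×10⁻³ Pa/m
Geostrophic speed: V_g = |∂P/∂n|/(fρ) = 2.01×10⁻³/(8.36×10⁻⁵ × 1.01) = 23.8 m/s
Around a low, centrifugal force acts outward with Coriolis, so pressure-gradient force balances both:
(1/ρ)|∂P/∂n| = fV + V²/R  →  V² + fR·V − fR·V_g = 0
With fR = 8.36×10⁻⁵ × 1565×10³ m = 131 m/s:
V = [−fR + √((fR)² + 4 fR V_g)]/2 = [−131 + √(131² + 4×131×23.8)]/2 = 20.6 m/s
Subgeostrophic (V < V_g = 23.8 m/s), as expected around a low.
Converting: 20.6 m/s × 3.6 = 74.1 km/h

74.1 km/h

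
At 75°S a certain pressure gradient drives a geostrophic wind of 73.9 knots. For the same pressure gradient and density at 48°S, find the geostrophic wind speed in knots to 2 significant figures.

96 knots

With the same pressure gradient and density, V_g ∝ 1/f ∝ 1/sin φ.
V₂ = V₁ · sin φ₁ / sin φ₂ = 73.9 × sin 75° / sin 48°
V₂ = 73.9 × 0.9659/0.7431 = 96 knots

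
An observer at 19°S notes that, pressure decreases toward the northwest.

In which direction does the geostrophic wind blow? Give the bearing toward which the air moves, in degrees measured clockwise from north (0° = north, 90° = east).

225°

The pressure-gradient force points toward the northwest (bearing 315°).
Geostrophic balance: in the Southern Hemisphere the Coriolis force deflects motion to the left, so the geostrophic wind blows 90° to the left of the pressure-gradient force (low pressure on the right).
Rotating 315° by 90° counterclockwise gives 225° — the wind blows toward the southwest.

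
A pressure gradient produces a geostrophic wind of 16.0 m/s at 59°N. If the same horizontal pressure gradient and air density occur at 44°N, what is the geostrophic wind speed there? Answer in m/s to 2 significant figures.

With the same pressure gradient and density, V_g ∝ 1/f ∝ 1/sin φ.
V₂ = V₁ · sin φ₁ / sin φ₂ = 16.0 × sin 59° / sin 44°
V₂ = 16.0 × 0.8572/0.6947 = 20 m/s

20 m/s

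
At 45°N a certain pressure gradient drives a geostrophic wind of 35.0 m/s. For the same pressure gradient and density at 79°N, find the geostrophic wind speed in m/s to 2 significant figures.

25 m/s

With the same pressure gradient and density, V_g ∝ 1/f ∝ 1/sin φ.
V₂ = V₁ · sin φ₁ / sin φ₂ = 35.0 × sin 45° / sin 79°
V₂ = 35.0 × 0.7071/0.9816 = 25 m/s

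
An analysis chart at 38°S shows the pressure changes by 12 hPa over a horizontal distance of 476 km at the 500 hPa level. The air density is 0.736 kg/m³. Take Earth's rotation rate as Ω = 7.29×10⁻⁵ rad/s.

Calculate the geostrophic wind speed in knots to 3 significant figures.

74.2 knots

Coriolis parameter at 38°S:
f = 2Ω sin φ = 2 × 7.29×10⁻⁵ × sin 38° = 8.98×10⁻⁵ s⁻¹
Pressure gradient: |∂P/∂n| = 1200 Pa / 476000 m = 2.52×10⁻³ Pa/m
Geostrophic balance (pressure-gradient force = Coriolis force):
V_g = (1/(fρ)) |∂P/∂n| = 2.52×10⁻³ / (8.98×10⁻⁵ × 0.736) = 38.2 m/s
Converting: 38.2 m/s × 1.944 = 74.2 knots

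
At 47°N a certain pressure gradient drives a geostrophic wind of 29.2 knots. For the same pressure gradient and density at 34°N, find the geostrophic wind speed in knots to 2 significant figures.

With the same pressure gradient and density, V_g ∝ 1/f ∝ 1/sin φ.
V₂ = V₁ · sin φ₁ / sin φ₂ = 29.2 × sin 47° / sin 34°
V₂ = 29.2 × 0.7314/0.5592 = 38 knots

38 knots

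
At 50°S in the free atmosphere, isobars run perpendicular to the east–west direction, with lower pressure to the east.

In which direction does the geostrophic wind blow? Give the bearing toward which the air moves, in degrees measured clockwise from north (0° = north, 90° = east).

The pressure-gradient force points toward the east (bearing 090°).
Geostrophic balance: in the Southern Hemisphere the Coriolis force deflects motion to the left, so the geostrophic wind blows 90° to the left of the pressure-gradient force (low pressure on the right).
Rotating 090° by 90° counterclockwise gives 000° — the wind blows toward the north.

000°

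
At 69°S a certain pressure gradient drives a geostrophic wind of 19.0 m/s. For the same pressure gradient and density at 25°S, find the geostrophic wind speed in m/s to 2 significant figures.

42 m/s

With the same pressure gradient and density, V_g ∝ 1/f ∝ 1/sin φ.
V₂ = V₁ · sin φ₁ / sin φ₂ = 19.0 × sin 69° / sin 25°
V₂ = 19.0 × 0.9336/0.4226 = 42 m/s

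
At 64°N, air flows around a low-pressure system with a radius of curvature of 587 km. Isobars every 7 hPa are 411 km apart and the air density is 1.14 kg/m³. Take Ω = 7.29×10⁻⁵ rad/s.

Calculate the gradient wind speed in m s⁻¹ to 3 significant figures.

10.1 m s⁻¹

Coriolis parameter at 64°N:
f = 2Ω sin φ = 2 × 7.29×10⁻⁵ × sin 64° = 1.31×10⁻⁴ s⁻¹
Pressure gradient: |∂P/∂n| = 700 Pa / 411000 m = 1.70×10⁻³ Pa/m
Geostrophic speed: V_g = |∂P/∂n|/(fρ) = 1.70×10⁻³/(1.31×10⁻⁴ × 1.14) = 11.4 m/s
Around a low, centrifugal force acts outward with Coriolis, so pressure-gradient force balances both:
(1/ρ)|∂P/∂n| = fV + V²/R  →  V² + fR·V − fR·V_g = 0
With fR = 1.31×10⁻⁴ × 587×10³ m = 76.9 m/s:
V = [−fR + √((fR)² + 4 fR V_g)]/2 = [−76.9 + √(76.9² + 4×76.9×11.4)]/2 = 10.1 m/s
Subgeostrophic (V < V_g = 11.4 m/s), as expected around a low.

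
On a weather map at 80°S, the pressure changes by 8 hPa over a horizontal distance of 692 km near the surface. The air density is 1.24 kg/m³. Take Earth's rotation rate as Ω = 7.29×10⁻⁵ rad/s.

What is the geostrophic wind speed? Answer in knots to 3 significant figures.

12.6 knots

Coriolis parameter at 80°S:
f = 2Ω sin φ = 2 × 7.29×10⁻⁵ × sin 80° = 1.44×10⁻⁴ s⁻¹
Pressure gradient: |∂P/∂n| = 800 Pa / 692000 m = 1.16×10⁻³ Pa/m
Geostrophic balance (pressure-gradient force = Coriolis force):
V_g = (1/(fρ)) |∂P/∂n| = 1.16×10⁻³ / (1.44×10⁻⁴ × 1.24) = 6.49 m/s
Converting: 6.49 m/s × 1.944 = 12.6 knots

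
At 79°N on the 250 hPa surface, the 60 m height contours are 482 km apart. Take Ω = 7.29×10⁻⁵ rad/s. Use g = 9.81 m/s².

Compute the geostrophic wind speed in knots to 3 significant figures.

Coriolis parameter at 79°N:
f = 2Ω sin φ = 2 × 7.29×10⁻⁵ × sin 79° = 1.43×10⁻⁴ s⁻¹
Height gradient: |∂Z/∂n| = 60 m / 482000 m = 1.24×10⁻⁴
On a pressure surface, geostrophic balance gives V_g = (g/f)|∂Z/∂n|:
V_g = 9.81 × 1.24×10⁻⁴ / 1.43×10⁻⁴ = 8.53 m/s
Converting: 8.53 m/s × 1.944 = 16.6 knots

16.6 knots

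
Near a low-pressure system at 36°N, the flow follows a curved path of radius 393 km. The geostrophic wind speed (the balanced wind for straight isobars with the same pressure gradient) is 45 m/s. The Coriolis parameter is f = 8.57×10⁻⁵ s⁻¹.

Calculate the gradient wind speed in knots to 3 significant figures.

Around a low, centrifugal force acts outward with Coriolis, so pressure-gradient force balances both:
(1/ρ)|∂P/∂n| = fV + V²/R  →  V² + fR·V − fR·V_g = 0
With fR = 8.57×10⁻⁵ × 393×10³ m = 33.7 m/s:
V = [−fR + √((fR)² + 4 fR V_g)]/2 = [−33.7 + √(33.7² + 4×33.7×45)]/2 = 25.6 m/s
Subgeostrophic (V < V_g = 45 m/s), as expected around a low.
Converting: 25.6 m/s × 1.944 = 49.7 knots

49.7 knots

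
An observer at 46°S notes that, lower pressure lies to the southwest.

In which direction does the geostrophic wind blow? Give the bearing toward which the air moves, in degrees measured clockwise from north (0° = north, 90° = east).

The pressure-gradient force points toward the southwest (bearing 225°).
Geostrophic balance: in the Southern Hemisphere the Coriolis force deflects motion to the left, so the geostrophic wind blows 90° to the left of the pressure-gradient force (low pressure on the right).
Rotating 225° by 90° counterclockwise gives 135° — the wind blows toward the southeast.

135°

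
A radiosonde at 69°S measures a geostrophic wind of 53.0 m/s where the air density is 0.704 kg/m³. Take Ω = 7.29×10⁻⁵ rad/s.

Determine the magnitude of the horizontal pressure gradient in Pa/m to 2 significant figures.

Coriolis parameter at 69°S:
f = 2Ω sin φ = 2 × 7.29×10⁻⁵ × sin 69° = 1.36×10⁻⁴ s⁻¹
Geostrophic balance rearranged: |∂P/∂n| = f ρ V_g
|∂P/∂n| = 1.36×10⁻⁴ × 0.704 × 53.0 = 5.08×10⁻³ Pa/m

5.1×10⁻³ Pa/m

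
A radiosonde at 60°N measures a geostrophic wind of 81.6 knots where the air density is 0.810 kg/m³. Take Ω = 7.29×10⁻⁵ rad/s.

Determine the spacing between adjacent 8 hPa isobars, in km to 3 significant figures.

Coriolis parameter at 60°N:
f = 2Ω sin φ = 2 × 7.29×10⁻⁵ × sin 60° = 1.26×10⁻⁴ s⁻¹
Wind speed in SI: 81.6 knots = 42.0 m/s
Geostrophic balance rearranged: |∂P/∂n| = f ρ V_g
|∂P/∂n| = 1.26×10⁻⁴ × 0.810 × 42.0 = 4.29×10⁻³ Pa/m
Isobar spacing: Δn = ΔP/|∂P/∂n| = 800 Pa / 4.29×10⁻³ Pa/m = 186332 m ≈ 186 km

186 km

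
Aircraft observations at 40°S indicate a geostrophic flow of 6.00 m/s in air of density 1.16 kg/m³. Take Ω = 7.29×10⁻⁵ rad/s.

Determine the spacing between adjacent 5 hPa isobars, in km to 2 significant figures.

Coriolis parameter at 40°S:
f = 2Ω sin φ = 2 × 7.29×10⁻⁵ × sin 40° = 9.37×10⁻⁵ s⁻¹
Geostrophic balance rearranged: |∂P/∂n| = f ρ V_g
|∂P/∂n| = 9.37×10⁻⁵ × 1.16 × 6.00 = 6.52×10⁻⁴ Pa/m
Isobar spacing: Δn = ΔP/|∂P/∂n| = 500 Pa / 6.52×10⁻⁴ Pa/m = 766542 m ≈ 770 km

770 km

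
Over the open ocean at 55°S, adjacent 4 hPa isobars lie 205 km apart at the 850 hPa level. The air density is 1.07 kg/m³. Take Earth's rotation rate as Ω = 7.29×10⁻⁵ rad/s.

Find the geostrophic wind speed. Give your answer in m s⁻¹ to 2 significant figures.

Coriolis parameter at 55°S:
f = 2Ω sin φ = 2 × 7.29×10⁻⁵ × sin 55° = 1.19×10⁻⁴ s⁻¹
Pressure gradient: |∂P/∂n| = 400 Pa / 205000 m = 1.95×10⁻³ Pa/m
Geostrophic balance (pressure-gradient force = Coriolis force):
V_g = (1/(fρ)) |∂P/∂n| = 1.95×10⁻³ / (1.19×10⁻⁴ × 1.07) = 15.3 m/s

15 m s⁻¹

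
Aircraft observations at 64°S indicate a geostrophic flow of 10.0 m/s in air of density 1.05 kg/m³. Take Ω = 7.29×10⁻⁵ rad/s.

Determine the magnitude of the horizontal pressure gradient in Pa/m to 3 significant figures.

1.38×10⁻³ Pa/m

Coriolis parameter at 64°S:
f = 2Ω sin φ = 2 × 7.29×10⁻⁵ × sin 64° = 1.31×10⁻⁴ s⁻¹
Geostrophic balance rearranged: |∂P/∂n| = f ρ V_g
|∂P/∂n| = 1.31×10⁻⁴ × 1.05 × 10.0 = 1.38×10⁻³ Pa/m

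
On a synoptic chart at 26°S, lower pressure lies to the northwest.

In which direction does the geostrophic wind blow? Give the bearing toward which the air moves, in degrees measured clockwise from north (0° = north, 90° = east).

225°

The pressure-gradient force points toward the northwest (bearing 315°).
Geostrophic balance: in the Southern Hemisphere the Coriolis force deflects motion to the left, so the geostrophic wind blows 90° to the left of the pressure-gradient force (low pressure on the right).
Rotating 315° by 90° counterclockwise gives 225° — the wind blows toward the southwest.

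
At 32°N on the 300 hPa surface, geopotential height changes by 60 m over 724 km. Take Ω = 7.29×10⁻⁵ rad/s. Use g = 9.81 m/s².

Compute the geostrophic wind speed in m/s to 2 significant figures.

Coriolis parameter at 32°N:
f = 2Ω sin φ = 2 × 7.29×10⁻⁵ × sin 32° = 7.73×10⁻⁵ s⁻¹
Height gradient: |∂Z/∂n| = 60 m / 724000 m = 8.29×10⁻⁵
On a pressure surface, geostrophic balance gives V_g = (g/f)|∂Z/∂n|:
V_g = 9.81 × 8.29×10⁻⁵ / 7.73×10⁻⁵ = 10.5 m/s

11 m/s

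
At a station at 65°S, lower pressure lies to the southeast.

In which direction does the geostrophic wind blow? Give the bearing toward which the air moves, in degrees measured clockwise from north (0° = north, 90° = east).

045°

The pressure-gradient force points toward the southeast (bearing 135°).
Geostrophic balance: in the Southern Hemisphere the Coriolis force deflects motion to the left, so the geostrophic wind blows 90° to the left of the pressure-gradient force (low pressure on the right).
Rotating 135° by 90° counterclockwise gives 045° — the wind blows toward the northeast.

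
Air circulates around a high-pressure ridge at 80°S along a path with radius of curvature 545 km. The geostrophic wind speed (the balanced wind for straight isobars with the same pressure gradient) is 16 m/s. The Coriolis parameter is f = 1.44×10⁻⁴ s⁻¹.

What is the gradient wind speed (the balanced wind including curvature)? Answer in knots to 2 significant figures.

44 knots

Around a high, pressure-gradient force acts outward with centrifugal, so Coriolis balances both:
fV = (1/ρ)|∂P/∂n| + V²/R  →  V² − fR·V + fR·V_g = 0
With fR = 1.44×10⁻⁴ × 545×10³ m = 78.5 m/s:
V = [fR − √((fR)² − 4 fR V_g)]/2 = [78.5 − √(78.5² − 4×78.5×16)]/2 = 22.4 m/s
Supergeostrophic (V > V_g = 16 m/s), as expected around a high.
Converting: 22.4 m/s × 1.944 = 44 knots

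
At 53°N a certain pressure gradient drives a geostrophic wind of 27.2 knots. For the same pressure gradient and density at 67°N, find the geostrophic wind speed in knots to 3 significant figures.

23.6 knots

With the same pressure gradient and density, V_g ∝ 1/f ∝ 1/sin φ.
V₂ = V₁ · sin φ₁ / sin φ₂ = 27.2 × sin 53° / sin 67°
V₂ = 27.2 × 0.7986/0.9205 = 23.6 knots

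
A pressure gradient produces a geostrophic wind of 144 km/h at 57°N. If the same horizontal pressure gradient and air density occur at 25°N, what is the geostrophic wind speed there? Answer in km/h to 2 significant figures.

With the same pressure gradient and density, V_g ∝ 1/f ∝ 1/sin φ.
V₂ = V₁ · sin φ₁ / sin φ₂ = 144 × sin 57° / sin 25°
V₂ = 144 × 0.8387/0.4226 = 290 km/h

290 km/h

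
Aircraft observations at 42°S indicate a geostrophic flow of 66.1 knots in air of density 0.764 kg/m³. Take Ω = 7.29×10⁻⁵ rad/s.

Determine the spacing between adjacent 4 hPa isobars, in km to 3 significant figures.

158 km

Coriolis parameter at 42°S:
f = 2Ω sin φ = 2 × 7.29×10⁻⁵ × sin 42° = 9.76×10⁻⁵ s⁻¹
Wind speed in SI: 66.1 knots = 34.0 m/s
Geostrophic balance rearranged: |∂P/∂n| = f ρ V_g
|∂P/∂n| = 9.76×10⁻⁵ × 0.764 × 34.0 = 2.53×10⁻³ Pa/m
Isobar spacing: Δn = ΔP/|∂P/∂n| = 400 Pa / 2.53×10⁻³ Pa/m = 157819 m ≈ 158 km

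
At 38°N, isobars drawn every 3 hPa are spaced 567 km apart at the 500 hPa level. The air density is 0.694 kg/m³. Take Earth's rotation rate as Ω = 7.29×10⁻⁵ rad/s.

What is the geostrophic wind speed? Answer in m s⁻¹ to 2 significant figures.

Coriolis parameter at 38°N:
f = 2Ω sin φ = 2 × 7.29×10⁻⁵ × sin 38° = 8.98×10⁻⁵ s⁻¹
Pressure gradient: |∂P/∂n| = 300 Pa / 567000 m = 5.29×10⁻⁴ Pa/m
Geostrophic balance (pressure-gradient force = Coriolis force):
V_g = (1/(fρ)) |∂P/∂n| = 5.29×10⁻⁴ / (8.98×10⁻⁵ × 0.694) = 8.49 m/s

8.5 m s⁻¹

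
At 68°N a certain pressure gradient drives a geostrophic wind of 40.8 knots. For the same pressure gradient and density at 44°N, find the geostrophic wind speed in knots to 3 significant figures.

54.5 knots

With the same pressure gradient and density, V_g ∝ 1/f ∝ 1/sin φ.
V₂ = V₁ · sin φ₁ / sin φ₂ = 40.8 × sin 68° / sin 44°
V₂ = 40.8 × 0.9272/0.6947 = 54.5 knots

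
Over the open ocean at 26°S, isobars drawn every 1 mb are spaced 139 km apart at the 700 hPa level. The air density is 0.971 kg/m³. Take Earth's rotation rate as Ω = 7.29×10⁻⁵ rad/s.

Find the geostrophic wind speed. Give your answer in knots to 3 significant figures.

22.5 knots

Coriolis parameter at 26°S:
f = 2Ω sin φ = 2 × 7.29×10⁻⁵ × sin 26° = 6.39×10⁻⁵ s⁻¹
Pressure gradient: |∂P/∂n| = 100 Pa / 139000 m = 7.19×10⁻⁴ Pa/m
Geostrophic balance (pressure-gradient force = Coriolis force):
V_g = (1/(fρ)) |∂P/∂n| = 7.19×10⁻⁴ / (6.39×10⁻⁵ × 0.971) = 11.6 m/s
Converting: 11.6 m/s × 1.944 = 22.5 knots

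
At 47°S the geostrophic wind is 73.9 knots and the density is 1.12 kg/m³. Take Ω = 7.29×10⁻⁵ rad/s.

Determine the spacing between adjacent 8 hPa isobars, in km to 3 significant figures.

176 km

Coriolis parameter at 47°S:
f = 2Ω sin φ = 2 × 7.29×10⁻⁵ × sin 47° = 1.07×10⁻⁴ s⁻¹
Wind speed in SI: 73.9 knots = 38.0 m/s
Geostrophic balance rearranged: |∂P/∂n| = f ρ V_g
|∂P/∂n| = 1.07×10⁻⁴ × 1.12 × 38.0 = 4.54×10⁻³ Pa/m
Isobar spacing: Δn = ΔP/|∂P/∂n| = 800 Pa / 4.54×10⁻³ Pa/m = 176199 m ≈ 176 km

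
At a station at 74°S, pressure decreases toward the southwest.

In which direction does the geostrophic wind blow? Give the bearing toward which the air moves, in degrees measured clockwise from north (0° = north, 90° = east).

135°

The pressure-gradient force points toward the southwest (bearing 225°).
Geostrophic balance: in the Southern Hemisphere the Coriolis force deflects motion to the left, so the geostrophic wind blows 90° to the left of the pressure-gradient force (low pressure on the right).
Rotating 225° by 90° counterclockwise gives 135° — the wind blows toward the southeast.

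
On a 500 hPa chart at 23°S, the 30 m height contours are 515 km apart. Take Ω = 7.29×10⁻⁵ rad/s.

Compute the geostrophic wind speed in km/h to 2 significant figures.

Coriolis parameter at 23°S:
f = 2Ω sin φ = 2 × 7.29×10⁻⁵ × sin 23° = 5.70×10⁻⁵ s⁻¹
Height gradient: |∂Z/∂n| = 30 m / 515000 m = 5.83×10⁻⁵
On a pressure surface, geostrophic balance gives V_g = (g/f)|∂Z/∂n|:
V_g = 9.81 × 5.83×10⁻⁵ / 5.70×10⁻⁵ = 10.0 m/s
Converting: 10.0 m/s × 3.6 = 36 km/h

36 km/h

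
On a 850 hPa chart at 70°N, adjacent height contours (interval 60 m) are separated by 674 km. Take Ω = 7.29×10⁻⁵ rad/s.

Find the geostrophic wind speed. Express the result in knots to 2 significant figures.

12 knots

Coriolis parameter at 70°N:
f = 2Ω sin φ = 2 × 7.29×10⁻⁵ × sin 70° = 1.37×10⁻⁴ s⁻¹
Height gradient: |∂Z/∂n| = 60 m / 674000 m = 8.90×10⁻⁵
On a pressure surface, geostrophic balance gives V_g = (g/f)|∂Z/∂n|:
V_g = 9.81 × 8.90×10⁻⁵ / 1.37×10⁻⁴ = 6.37 m/s
Converting: 6.37 m/s × 1.944 = 12 knots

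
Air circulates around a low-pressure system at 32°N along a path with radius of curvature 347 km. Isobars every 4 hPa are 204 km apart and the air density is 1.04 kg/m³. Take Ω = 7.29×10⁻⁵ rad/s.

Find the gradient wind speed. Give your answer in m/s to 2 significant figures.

15 m/s

Coriolis parameter at 32°N:
f = 2Ω sin φ = 2 × 7.29×10⁻⁵ × sin 32° = 7.73×10⁻⁵ s⁻¹
Pressure gradient: |∂P/∂n| = 400 Pa / 204000 m = 1.96×10⁻³ Pa/m
Geostrophic speed: V_g = |∂P/∂n|/(fρ) = 1.96×10⁻³/(7.73×10⁻⁵ × 1.04) = 24.4 m/s
Around a low, centrifugal force acts outward with Coriolis, so pressure-gradient force balances both:
(1/ρ)|∂P/∂n| = fV + V²/R  →  V² + fR·V − fR·V_g = 0
With fR = 7.73×10⁻⁵ × 347×10³ m = 26.8 m/s:
V = [−fR + √((fR)² + 4 fR V_g)]/2 = [−26.8 + √(26.8² + 4×26.8×24.4)]/2 = 15.5 m/s
Subgeostrophic (V < V_g = 24.4 m/s), as expected around a low.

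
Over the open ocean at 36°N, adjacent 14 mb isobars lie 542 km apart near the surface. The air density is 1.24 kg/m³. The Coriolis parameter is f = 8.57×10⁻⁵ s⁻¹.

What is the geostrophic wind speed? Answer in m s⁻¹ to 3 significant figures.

Pressure gradient: |∂P/∂n| = 1400 Pa / 542000 m = 2.58×10⁻³ Pa/m
Geostrophic balance (pressure-gradient force = Coriolis force):
V_g = (1/(fρ)) |∂P/∂n| = 2.58×10⁻³ / (8.57×10⁻⁵ × 1.24) = 24.3 m/s

24.3 m s⁻¹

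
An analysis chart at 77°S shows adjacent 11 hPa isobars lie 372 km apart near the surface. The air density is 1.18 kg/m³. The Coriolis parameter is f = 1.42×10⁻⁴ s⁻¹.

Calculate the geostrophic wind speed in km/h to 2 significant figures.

Pressure gradient: |∂P/∂n| = 1100 Pa / 372000 m = 2.96×10⁻³ Pa/m
Geostrophic balance (pressure-gradient force = Coriolis force):
V_g = (1/(fρ)) |∂P/∂n| = 2.96×10⁻³ / (1.42×10⁻⁴ × 1.18) = 17.6 m/s
Converting: 17.6 m/s × 3.6 = 64 km/h

64 km/h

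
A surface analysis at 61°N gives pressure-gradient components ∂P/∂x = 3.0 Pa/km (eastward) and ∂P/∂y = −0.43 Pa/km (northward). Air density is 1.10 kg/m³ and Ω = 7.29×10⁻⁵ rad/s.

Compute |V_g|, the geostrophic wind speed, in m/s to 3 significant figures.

Coriolis parameter at 61°N:
f = 2Ω sin φ = 2 × 7.29×10⁻⁵ × sin 61° = 1.28×10⁻⁴ s⁻¹
Component geostrophic relations (x east, y north):
u_g = −(1/(fρ)) ∂P/∂y,  v_g = (1/(fρ)) ∂P/∂x
u_g = −(−0.43×10⁻³)/(1.28×10⁻⁴ × 1.10) = 3.07 m/s;  v_g = (3.0×10⁻³)/(1.28×10⁻⁴ × 1.10) = 21.4 m/s
|V_g| = √(u_g² + v_g²) = 21.6 m/s

21.6 m/s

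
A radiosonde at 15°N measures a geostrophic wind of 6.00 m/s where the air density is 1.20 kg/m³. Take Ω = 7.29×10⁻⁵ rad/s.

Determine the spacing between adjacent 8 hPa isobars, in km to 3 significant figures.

2940 km

Coriolis parameter at 15°N:
f = 2Ω sin φ = 2 × 7.29×10⁻⁵ × sin 15° = 3.77×10⁻⁵ s⁻¹
Geostrophic balance rearranged: |∂P/∂n| = f ρ V_g
|∂P/∂n| = 3.77×10⁻⁵ × 1.20 × 6.00 = 2.72×10⁻⁴ Pa/m
Isobar spacing: Δn = ΔP/|∂P/∂n| = 800 Pa / 2.72×10⁻⁴ Pa/m = 2944447 m ≈ 2940 km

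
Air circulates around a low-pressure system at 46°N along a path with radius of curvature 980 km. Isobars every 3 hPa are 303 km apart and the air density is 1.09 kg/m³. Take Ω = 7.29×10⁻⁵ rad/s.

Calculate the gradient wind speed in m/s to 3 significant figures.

Coriolis parameter at 46°N:
f = 2Ω sin φ = 2 × 7.29×10⁻⁵ × sin 46° = 1.05×10⁻⁴ s⁻¹
Pressure gradient: |∂P/∂n| = 300 Pa / 303000 m = 9.90×10⁻⁴ Pa/m
Geostrophic speed: V_g = |∂P/∂n|/(fρ) = 9.90×10⁻⁴/(1.05×10⁻⁴ × 1.09) = 8.66 m/s
Around a low, centrifugal force acts outward with Coriolis, so pressure-gradient force balances both:
(1/ρ)|∂P/∂n| = fV + V²/R  →  V² + fR·V − fR·V_g = 0
With fR = 1.05×10⁻⁴ × 980×10³ m = 103 m/s:
V = [−fR + √((fR)² + 4 fR V_g)]/2 = [−103 + √(103² + 4×103×8.66)]/2 = 8.03 m/s
Subgeostrophic (V < V_g = 8.66 m/s), as expected around a low.

8.03 m/s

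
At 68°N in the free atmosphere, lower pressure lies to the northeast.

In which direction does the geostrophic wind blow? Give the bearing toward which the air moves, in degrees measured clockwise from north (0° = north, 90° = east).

135°

The pressure-gradient force points toward the northeast (bearing 045°).
Geostrophic balance: in the Northern Hemisphere the Coriolis force deflects motion to the right, so the geostrophic wind blows 90° to the right of the pressure-gradient force (low pressure on the left).
Rotating 045° by 90° clockwise gives 135° — the wind blows toward the southeast.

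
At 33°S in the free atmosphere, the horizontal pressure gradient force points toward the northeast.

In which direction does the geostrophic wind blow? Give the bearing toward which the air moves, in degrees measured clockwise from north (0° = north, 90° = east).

The pressure-gradient force points toward the northeast (bearing 045°).
Geostrophic balance: in the Southern Hemisphere the Coriolis force deflects motion to the left, so the geostrophic wind blows 90° to the left of the pressure-gradient force (low pressure on the right).
Rotating 045° by 90° counterclockwise gives 315° — the wind blows toward the northwest.

315°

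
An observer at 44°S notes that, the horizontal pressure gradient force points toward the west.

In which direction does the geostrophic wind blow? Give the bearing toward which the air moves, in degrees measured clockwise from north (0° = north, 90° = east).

The pressure-gradient force points toward the west (bearing 270°).
Geostrophic balance: in the Southern Hemisphere the Coriolis force deflects motion to the left, so the geostrophic wind blows 90° to the left of the pressure-gradient force (low pressure on the right).
Rotating 270° by 90° counterclockwise gives 180° — the wind blows toward the south.

180°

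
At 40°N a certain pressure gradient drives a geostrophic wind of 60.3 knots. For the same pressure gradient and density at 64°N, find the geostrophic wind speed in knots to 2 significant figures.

With the same pressure gradient and density, V_g ∝ 1/f ∝ 1/sin φ.
V₂ = V₁ · sin φ₁ / sin φ₂ = 60.3 × sin 40° / sin 64°
V₂ = 60.3 × 0.6428/0.8988 = 43 knots

43 knots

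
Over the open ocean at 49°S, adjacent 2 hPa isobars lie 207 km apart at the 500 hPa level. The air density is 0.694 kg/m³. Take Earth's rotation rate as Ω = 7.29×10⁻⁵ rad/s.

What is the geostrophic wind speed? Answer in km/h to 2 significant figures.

46 km/h

Coriolis parameter at 49°S:
f = 2Ω sin φ = 2 × 7.29×10⁻⁵ × sin 49° = 1.10×10⁻⁴ s⁻¹
Pressure gradient: |∂P/∂n| = 200 Pa / 207000 m = 9.66×10⁻⁴ Pa/m
Geostrophic balance (pressure-gradient force = Coriolis force):
V_g = (1/(fρ)) |∂P/∂n| = 9.66×10⁻⁴ / (1.10×10⁻⁴ × 0.694) = 12.7 m/s
Converting: 12.7 m/s × 3.6 = 46 km/h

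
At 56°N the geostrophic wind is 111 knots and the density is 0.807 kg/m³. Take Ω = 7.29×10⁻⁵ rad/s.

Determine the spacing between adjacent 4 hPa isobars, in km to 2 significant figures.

Coriolis parameter at 56°N:
f = 2Ω sin φ = 2 × 7.29×10⁻⁵ × sin 56° = 1.21×10⁻⁴ s⁻¹
Wind speed in SI: 111 knots = 57.1 m/s
Geostrophic balance rearranged: |∂P/∂n| = f ρ V_g
|∂P/∂n| = 1.21×10⁻⁴ × 0.807 × 57.1 = 5.57×10⁻³ Pa/m
Isobar spacing: Δn = ΔP/|∂P/∂n| = 400 Pa / 5.57×10⁻³ Pa/m = 71811 m ≈ 72 km

72 km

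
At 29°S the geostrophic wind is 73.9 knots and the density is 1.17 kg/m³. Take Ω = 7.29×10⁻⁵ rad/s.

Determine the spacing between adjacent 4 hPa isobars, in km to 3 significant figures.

127 km

Coriolis parameter at 29°S:
f = 2Ω sin φ = 2 × 7.29×10⁻⁵ × sin 29° = 7.07×10⁻⁵ s⁻¹
Wind speed in SI: 73.9 knots = 38.0 m/s
Geostrophic balance rearranged: |∂P/∂n| = f ρ V_g
|∂P/∂n| = 7.07×10⁻⁵ × 1.17 × 38.0 = 3.14×10⁻³ Pa/m
Isobar spacing: Δn = ΔP/|∂P/∂n| = 400 Pa / 3.14×10⁻³ Pa/m = 127222 m ≈ 127 km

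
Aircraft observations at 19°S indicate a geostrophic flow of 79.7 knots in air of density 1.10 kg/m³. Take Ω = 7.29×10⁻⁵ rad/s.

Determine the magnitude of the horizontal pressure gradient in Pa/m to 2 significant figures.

Coriolis parameter at 19°S:
f = 2Ω sin φ = 2 × 7.29×10⁻⁵ × sin 19° = 4.75×10⁻⁵ s⁻¹
Wind speed in SI: 79.7 knots = 41.0 m/s
Geostrophic balance rearranged: |∂P/∂n| = f ρ V_g
|∂P/∂n| = 4.75×10⁻⁵ × 1.10 × 41.0 = 2.14×10⁻³ Pa/m

2.1×10⁻³ Pa/m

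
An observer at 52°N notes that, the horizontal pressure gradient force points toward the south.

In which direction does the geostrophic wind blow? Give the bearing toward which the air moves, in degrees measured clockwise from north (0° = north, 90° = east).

The pressure-gradient force points toward the south (bearing 180°).
Geostrophic balance: in the Northern Hemisphere the Coriolis force deflects motion to the right, so the geostrophic wind blows 90° to the right of the pressure-gradient force (low pressure on the left).
Rotating 180° by 90° clockwise gives 270° — the wind blows toward the west.

270°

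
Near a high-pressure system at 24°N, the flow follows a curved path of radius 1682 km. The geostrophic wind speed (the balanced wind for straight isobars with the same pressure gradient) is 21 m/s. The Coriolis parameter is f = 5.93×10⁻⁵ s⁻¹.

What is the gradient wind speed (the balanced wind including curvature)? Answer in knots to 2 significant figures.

Around a high, pressure-gradient force acts outward with centrifugal, so Coriolis balances both:
fV = (1/ρ)|∂P/∂n| + V²/R  →  V² − fR·V + fR·V_g = 0
With fR = 5.93×10⁻⁵ × 1682×10³ m = 99.7 m/s:
V = [fR − √((fR)² − 4 fR V_g)]/2 = [99.7 − √(99.7² − 4×99.7×21)]/2 = 30.1 m/s
Supergeostrophic (V > V_g = 21 m/s), as expected around a high.
Converting: 30.1 m/s × 1.944 = 58 knots

58 knots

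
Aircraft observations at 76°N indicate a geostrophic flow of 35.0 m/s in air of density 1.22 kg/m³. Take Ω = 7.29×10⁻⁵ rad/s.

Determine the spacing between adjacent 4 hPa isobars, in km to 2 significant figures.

66 km

Coriolis parameter at 76°N:
f = 2Ω sin φ = 2 × 7.29×10⁻⁵ × sin 76° = 1.41×10⁻⁴ s⁻¹
Geostrophic balance rearranged: |∂P/∂n| = f ρ V_g
|∂P/∂n| = 1.41×10⁻⁴ × 1.22 × 35.0 = 6.04×10⁻³ Pa/m
Isobar spacing: Δn = ΔP/|∂P/∂n| = 400 Pa / 6.04×10⁻³ Pa/m = 66217 m ≈ 66 km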